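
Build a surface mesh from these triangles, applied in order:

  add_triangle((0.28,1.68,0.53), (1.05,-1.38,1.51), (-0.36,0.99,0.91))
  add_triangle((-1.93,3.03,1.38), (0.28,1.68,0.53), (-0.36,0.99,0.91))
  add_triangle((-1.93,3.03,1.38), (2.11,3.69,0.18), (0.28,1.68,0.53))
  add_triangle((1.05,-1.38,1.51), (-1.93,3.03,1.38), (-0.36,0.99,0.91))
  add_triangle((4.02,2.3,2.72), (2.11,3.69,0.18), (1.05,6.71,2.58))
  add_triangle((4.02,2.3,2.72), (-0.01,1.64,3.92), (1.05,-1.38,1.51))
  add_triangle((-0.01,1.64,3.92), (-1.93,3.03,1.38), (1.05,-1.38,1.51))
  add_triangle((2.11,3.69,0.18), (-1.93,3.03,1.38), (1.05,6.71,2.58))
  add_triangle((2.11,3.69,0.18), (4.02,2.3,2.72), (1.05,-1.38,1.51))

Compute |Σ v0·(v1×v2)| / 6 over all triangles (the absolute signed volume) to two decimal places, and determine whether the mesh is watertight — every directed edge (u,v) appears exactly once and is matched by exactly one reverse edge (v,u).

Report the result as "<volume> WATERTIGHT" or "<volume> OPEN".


Per-triangle v0·(v1×v2)/6:
  t1: -0.5002
  t2: -0.3452
  t3: -0.4934
  t4: -0.2526
  t5: +8.2169
  t6: +6.0928
  t7: +0.8433
  t8: +2.9623
  t9: +0.3257
Σ = +16.8497 → |volume| = 16.85

Directed edges: 27 total; 7 unmatched, e.g. (0.28,1.68,0.53)→(1.05,-1.38,1.51) → open.

16.85 OPEN


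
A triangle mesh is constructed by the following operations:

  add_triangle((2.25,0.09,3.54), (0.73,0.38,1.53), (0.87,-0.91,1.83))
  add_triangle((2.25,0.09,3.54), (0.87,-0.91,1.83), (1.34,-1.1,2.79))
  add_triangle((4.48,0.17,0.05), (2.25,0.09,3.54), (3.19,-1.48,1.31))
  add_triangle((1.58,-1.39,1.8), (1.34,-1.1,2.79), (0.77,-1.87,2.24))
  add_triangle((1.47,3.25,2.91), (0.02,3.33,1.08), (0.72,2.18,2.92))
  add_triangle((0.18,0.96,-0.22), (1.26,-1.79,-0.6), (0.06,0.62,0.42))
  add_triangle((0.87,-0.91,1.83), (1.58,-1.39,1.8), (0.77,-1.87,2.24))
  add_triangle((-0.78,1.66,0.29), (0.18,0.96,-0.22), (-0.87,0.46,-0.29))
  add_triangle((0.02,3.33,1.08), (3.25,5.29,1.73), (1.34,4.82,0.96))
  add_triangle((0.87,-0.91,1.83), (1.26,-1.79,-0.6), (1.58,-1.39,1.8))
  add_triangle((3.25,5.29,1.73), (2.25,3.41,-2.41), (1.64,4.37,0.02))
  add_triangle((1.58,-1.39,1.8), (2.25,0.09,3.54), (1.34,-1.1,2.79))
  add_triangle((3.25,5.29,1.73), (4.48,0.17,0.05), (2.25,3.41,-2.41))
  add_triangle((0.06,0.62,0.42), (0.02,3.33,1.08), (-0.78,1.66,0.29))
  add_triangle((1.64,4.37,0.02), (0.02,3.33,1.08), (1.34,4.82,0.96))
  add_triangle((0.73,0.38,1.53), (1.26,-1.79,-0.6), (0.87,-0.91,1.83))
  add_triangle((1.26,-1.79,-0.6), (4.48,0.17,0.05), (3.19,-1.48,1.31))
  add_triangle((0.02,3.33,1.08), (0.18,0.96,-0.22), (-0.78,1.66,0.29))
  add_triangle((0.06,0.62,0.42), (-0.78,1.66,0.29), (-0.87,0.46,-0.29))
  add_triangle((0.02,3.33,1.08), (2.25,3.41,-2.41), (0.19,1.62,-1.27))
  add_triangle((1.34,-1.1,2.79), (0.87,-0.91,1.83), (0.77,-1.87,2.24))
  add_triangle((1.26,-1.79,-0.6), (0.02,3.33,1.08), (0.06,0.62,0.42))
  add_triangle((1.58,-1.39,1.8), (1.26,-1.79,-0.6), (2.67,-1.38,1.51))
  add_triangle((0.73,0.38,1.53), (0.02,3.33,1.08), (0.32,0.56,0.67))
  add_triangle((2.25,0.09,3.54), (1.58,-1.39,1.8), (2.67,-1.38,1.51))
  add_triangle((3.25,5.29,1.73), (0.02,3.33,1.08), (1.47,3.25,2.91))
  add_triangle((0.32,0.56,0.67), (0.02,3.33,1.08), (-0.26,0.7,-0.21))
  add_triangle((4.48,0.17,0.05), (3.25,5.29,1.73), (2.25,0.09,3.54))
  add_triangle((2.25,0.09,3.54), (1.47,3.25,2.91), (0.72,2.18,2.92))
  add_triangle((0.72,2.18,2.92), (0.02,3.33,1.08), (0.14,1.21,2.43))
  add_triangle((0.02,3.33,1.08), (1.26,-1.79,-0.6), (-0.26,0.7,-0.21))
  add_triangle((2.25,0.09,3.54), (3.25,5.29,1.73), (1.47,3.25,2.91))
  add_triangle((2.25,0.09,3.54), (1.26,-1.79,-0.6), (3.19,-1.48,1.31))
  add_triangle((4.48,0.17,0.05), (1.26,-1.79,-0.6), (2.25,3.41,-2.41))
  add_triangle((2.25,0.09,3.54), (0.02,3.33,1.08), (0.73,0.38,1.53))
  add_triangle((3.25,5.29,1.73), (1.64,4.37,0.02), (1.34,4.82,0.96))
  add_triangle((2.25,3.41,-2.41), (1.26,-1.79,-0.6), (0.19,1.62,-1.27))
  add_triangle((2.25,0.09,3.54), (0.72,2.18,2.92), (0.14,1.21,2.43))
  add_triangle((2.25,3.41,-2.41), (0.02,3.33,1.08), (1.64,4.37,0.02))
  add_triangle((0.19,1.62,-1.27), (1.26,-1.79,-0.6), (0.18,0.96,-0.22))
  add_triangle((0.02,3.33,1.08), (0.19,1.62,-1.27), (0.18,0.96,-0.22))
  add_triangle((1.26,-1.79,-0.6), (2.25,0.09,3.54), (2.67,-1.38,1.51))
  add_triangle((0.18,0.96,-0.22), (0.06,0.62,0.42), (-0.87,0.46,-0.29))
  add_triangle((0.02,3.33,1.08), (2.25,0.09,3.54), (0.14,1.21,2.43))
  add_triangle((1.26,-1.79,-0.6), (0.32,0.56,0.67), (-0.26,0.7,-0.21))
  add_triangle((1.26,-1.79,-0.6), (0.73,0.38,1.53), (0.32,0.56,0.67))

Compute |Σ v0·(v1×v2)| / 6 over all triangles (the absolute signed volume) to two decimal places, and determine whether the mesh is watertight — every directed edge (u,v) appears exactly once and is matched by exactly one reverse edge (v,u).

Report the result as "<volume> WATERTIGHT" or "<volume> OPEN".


63.64 WATERTIGHT

Per-triangle v0·(v1×v2)/6:
  t1: +0.1958
  t2: -0.0420
  t3: +4.2063
  t4: +0.4251
  t5: +1.0533
  t6: -0.1344
  t7: -0.2115
  t8: +0.1348
  t9: +1.0879
  t10: +0.2281
  t11: +3.4398
  t12: +0.6682
  t13: +13.5986
  t14: +0.0882
  t15: +0.4764
  t16: -0.5393
  t17: +2.4829
  t18: +0.2570
  t19: +0.0204
  t20: +1.8698
  t21: -0.0227
  t22: +0.1550
  t23: +0.7942
  t24: -0.0500
  t25: +1.0839
  t26: +3.3034
  t27: -0.0052
  t28: +13.5538
  t29: +1.6570
  t30: +0.6364
  t31: +0.3111
  t32: +5.2044
  t33: +1.0029
  t34: +4.8659
  t35: +0.3383
  t36: +1.4465
  t37: +1.1052
  t38: +0.9754
  t39: +1.4200
  t40: -0.2478
  t41: -0.1205
  t42: -0.4172
  t43: -0.0877
  t44: -2.2852
  t45: -0.1282
  t46: -0.1553
Σ = +63.6390 → |volume| = 63.64

Directed edges: 138 total, each appears once with its reverse present → watertight.


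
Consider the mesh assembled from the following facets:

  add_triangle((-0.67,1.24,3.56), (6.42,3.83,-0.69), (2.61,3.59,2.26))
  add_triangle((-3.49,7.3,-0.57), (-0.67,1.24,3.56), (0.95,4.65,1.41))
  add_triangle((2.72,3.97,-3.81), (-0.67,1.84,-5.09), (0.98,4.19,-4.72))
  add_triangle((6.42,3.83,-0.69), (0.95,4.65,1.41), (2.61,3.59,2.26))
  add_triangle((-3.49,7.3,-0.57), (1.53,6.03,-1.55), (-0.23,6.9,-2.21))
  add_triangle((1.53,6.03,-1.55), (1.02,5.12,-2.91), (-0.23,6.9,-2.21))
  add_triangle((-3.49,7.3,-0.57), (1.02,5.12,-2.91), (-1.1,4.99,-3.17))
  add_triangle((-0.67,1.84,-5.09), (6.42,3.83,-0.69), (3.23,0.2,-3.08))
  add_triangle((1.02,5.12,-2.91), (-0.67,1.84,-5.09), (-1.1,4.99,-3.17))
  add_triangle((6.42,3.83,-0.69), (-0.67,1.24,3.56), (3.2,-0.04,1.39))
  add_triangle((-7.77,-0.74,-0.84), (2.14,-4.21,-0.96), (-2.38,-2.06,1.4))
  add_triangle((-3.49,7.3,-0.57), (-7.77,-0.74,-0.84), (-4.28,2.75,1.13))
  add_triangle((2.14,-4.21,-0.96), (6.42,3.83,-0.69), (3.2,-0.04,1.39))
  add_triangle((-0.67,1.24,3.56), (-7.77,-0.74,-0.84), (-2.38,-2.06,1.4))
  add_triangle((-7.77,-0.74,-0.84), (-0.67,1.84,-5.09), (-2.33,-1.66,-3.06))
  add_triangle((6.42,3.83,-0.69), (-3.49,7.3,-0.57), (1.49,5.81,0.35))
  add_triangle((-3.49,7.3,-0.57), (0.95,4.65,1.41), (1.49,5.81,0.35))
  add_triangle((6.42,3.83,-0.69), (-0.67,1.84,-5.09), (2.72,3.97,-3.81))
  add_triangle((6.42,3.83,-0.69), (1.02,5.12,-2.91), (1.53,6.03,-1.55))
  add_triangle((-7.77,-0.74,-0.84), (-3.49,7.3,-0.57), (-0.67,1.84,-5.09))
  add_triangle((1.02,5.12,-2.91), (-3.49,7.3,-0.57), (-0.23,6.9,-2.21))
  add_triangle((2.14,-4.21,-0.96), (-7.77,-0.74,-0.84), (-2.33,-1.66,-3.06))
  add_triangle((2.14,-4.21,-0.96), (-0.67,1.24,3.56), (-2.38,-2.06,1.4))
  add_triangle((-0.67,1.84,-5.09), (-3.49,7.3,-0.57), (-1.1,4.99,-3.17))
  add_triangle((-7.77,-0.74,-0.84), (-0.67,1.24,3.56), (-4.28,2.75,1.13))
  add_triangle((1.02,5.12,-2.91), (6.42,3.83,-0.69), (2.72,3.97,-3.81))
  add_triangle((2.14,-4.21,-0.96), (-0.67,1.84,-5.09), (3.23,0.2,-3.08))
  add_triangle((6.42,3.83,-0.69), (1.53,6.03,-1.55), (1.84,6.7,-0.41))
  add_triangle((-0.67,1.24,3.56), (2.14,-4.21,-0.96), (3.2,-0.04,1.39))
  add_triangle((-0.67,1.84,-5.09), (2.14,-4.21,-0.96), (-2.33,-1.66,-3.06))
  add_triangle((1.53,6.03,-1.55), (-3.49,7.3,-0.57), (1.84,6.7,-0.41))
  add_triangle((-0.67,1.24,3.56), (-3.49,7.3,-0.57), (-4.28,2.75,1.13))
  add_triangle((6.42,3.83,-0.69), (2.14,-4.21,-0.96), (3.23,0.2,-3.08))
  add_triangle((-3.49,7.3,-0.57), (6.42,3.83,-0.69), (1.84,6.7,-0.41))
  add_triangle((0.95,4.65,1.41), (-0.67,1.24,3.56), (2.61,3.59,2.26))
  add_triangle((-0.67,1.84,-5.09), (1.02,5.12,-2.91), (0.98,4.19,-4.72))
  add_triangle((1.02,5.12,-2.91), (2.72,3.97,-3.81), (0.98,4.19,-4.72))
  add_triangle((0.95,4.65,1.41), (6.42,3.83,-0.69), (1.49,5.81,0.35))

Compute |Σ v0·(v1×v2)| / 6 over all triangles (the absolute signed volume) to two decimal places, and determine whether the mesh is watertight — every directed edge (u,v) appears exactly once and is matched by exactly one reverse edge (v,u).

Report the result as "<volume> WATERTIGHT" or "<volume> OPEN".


Per-triangle v0·(v1×v2)/6:
  t1: +3.1300
  t2: +14.2840
  t3: +3.2659
  t4: +7.8105
  t5: +4.9435
  t6: +3.0505
  t7: +7.8043
  t8: +16.0877
  t9: +6.9316
  t10: +10.3162
  t11: +12.3014
  t12: +16.5302
  t13: +11.7018
  t14: +11.4222
  t15: +16.2676
  t16: +10.0977
  t17: +6.1038
  t18: +4.5351
  t19: +8.6448
  t20: +49.1182
  t21: +2.3212
  t22: +13.8321
  t23: +7.8287
  t24: +7.0277
  t25: +12.1643
  t26: +9.9473
  t27: +12.2980
  t28: +7.1436
  t29: +7.3507
  t30: +12.7687
  t31: +7.2291
  t32: +13.0666
  t33: +14.6949
  t34: -3.5347
  t35: +5.4688
  t36: +2.5699
  t37: +3.6571
  t38: +5.7333
Σ = +365.9141 → |volume| = 365.91

Directed edges: 114 total, each appears once with its reverse present → watertight.

365.91 WATERTIGHT


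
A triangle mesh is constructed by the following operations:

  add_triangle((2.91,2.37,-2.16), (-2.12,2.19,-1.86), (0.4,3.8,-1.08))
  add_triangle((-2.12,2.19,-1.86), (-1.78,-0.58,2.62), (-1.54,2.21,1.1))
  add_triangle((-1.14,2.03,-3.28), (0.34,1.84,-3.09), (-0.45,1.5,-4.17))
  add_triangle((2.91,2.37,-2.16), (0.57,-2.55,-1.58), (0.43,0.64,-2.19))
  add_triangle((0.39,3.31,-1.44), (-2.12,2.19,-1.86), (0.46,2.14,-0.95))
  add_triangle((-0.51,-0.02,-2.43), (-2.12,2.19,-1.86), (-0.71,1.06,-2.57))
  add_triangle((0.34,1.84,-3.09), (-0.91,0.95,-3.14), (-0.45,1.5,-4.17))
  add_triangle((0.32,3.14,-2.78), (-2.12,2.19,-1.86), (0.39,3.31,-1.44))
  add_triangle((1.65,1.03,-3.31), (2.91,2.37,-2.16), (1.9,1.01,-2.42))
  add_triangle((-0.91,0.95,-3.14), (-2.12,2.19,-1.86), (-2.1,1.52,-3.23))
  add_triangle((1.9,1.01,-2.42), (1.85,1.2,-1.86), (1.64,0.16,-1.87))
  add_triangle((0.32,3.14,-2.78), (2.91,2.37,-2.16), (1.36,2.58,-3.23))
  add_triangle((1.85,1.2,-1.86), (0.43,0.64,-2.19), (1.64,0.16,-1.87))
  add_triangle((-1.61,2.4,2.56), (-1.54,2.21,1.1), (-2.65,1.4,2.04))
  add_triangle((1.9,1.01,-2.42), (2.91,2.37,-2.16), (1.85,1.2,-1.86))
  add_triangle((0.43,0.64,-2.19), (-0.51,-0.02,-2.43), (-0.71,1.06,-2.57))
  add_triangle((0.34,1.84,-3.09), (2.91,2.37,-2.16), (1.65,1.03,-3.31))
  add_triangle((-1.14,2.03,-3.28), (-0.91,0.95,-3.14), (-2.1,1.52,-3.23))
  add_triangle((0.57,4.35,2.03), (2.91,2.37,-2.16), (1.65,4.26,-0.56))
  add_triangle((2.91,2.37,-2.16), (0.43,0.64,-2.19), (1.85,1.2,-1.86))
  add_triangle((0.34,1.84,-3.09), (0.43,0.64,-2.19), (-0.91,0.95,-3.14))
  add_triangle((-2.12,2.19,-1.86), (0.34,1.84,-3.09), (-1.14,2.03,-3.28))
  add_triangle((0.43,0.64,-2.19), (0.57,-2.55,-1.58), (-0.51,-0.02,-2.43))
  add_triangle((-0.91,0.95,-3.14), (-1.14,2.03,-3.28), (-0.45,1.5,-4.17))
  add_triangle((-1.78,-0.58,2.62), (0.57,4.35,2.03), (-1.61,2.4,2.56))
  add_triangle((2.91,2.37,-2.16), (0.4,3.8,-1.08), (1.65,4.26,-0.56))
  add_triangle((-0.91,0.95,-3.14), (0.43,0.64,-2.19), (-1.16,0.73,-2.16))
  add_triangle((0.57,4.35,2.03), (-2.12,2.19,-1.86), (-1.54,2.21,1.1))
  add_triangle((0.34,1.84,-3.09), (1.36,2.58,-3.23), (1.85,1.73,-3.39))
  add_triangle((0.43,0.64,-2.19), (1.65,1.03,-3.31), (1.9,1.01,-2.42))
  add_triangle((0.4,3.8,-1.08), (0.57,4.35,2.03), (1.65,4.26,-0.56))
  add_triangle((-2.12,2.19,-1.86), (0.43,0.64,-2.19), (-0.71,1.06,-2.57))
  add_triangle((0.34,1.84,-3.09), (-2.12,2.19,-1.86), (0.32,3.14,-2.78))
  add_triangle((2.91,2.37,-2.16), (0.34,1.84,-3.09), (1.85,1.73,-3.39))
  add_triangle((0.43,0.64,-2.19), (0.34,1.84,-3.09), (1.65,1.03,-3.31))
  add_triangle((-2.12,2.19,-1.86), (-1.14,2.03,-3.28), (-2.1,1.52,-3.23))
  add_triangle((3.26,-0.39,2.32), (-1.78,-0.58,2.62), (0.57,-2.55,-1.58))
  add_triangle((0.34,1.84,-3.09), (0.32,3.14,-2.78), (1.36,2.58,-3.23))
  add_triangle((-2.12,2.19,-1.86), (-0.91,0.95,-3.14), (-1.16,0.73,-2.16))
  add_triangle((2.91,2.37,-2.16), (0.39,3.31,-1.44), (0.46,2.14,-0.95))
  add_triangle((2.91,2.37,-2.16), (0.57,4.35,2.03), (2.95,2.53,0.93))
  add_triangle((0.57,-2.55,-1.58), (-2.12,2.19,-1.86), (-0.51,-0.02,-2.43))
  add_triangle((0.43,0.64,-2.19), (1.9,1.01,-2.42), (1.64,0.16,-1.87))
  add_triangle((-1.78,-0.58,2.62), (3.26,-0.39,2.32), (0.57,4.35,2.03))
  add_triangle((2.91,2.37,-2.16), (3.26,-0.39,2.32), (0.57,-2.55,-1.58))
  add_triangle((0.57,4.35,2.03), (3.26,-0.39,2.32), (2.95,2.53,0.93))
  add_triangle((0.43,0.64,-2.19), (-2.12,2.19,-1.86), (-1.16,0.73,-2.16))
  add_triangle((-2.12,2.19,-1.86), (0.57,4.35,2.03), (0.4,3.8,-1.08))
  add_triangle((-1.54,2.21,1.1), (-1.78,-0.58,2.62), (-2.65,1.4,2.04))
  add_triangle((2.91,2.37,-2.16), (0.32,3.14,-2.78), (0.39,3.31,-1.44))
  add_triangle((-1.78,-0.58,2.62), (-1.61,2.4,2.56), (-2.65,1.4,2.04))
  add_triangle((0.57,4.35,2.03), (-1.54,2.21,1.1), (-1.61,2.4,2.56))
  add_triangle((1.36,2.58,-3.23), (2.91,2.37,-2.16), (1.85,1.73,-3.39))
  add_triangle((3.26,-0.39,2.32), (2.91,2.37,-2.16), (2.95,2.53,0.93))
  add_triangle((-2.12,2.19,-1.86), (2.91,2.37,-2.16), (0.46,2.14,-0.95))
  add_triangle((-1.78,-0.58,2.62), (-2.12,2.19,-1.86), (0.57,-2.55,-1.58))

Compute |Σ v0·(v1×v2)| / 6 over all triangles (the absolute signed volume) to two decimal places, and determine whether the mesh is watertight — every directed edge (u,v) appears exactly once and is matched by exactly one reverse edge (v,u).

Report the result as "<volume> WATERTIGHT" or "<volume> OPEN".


92.44 WATERTIGHT

Per-triangle v0·(v1×v2)/6:
  t1: +4.2981
  t2: +3.0096
  t3: +0.7959
  t4: +2.8976
  t5: -0.1290
  t6: +0.6050
  t7: -0.2052
  t8: +1.8299
  t9: +0.3898
  t10: -0.5421
  t11: +0.1269
  t12: +1.2854
  t13: -0.5144
  t14: +0.8730
  t15: +0.0233
  t16: +0.4350
  t17: +2.0127
  t18: +0.5782
  t19: +2.2168
  t20: -0.3467
  t21: +0.5189
  t22: +0.7447
  t23: +1.1544
  t24: +0.4355
  t25: +2.2542
  t26: +2.2277
  t27: -0.0363
  t28: +3.9427
  t29: +0.6488
  t30: -0.0779
  t31: +2.4395
  t32: +0.4497
  t33: +1.7852
  t34: -1.2216
  t35: +0.3481
  t36: +0.9409
  t37: +6.0966
  t38: +0.7633
  t39: +0.3915
  t40: +0.1019
  t41: +5.7278
  t42: +0.9719
  t43: +0.3417
  t44: +10.0302
  t45: +8.6377
  t46: +5.3515
  t47: -0.8624
  t48: +4.7746
  t49: -0.7134
  t50: +2.0832
  t51: +1.7420
  t52: +1.8143
  t53: +1.1997
  t54: +4.9002
  t55: -1.7839
  t56: +4.6754
Σ = +92.4380 → |volume| = 92.44

Directed edges: 168 total, each appears once with its reverse present → watertight.


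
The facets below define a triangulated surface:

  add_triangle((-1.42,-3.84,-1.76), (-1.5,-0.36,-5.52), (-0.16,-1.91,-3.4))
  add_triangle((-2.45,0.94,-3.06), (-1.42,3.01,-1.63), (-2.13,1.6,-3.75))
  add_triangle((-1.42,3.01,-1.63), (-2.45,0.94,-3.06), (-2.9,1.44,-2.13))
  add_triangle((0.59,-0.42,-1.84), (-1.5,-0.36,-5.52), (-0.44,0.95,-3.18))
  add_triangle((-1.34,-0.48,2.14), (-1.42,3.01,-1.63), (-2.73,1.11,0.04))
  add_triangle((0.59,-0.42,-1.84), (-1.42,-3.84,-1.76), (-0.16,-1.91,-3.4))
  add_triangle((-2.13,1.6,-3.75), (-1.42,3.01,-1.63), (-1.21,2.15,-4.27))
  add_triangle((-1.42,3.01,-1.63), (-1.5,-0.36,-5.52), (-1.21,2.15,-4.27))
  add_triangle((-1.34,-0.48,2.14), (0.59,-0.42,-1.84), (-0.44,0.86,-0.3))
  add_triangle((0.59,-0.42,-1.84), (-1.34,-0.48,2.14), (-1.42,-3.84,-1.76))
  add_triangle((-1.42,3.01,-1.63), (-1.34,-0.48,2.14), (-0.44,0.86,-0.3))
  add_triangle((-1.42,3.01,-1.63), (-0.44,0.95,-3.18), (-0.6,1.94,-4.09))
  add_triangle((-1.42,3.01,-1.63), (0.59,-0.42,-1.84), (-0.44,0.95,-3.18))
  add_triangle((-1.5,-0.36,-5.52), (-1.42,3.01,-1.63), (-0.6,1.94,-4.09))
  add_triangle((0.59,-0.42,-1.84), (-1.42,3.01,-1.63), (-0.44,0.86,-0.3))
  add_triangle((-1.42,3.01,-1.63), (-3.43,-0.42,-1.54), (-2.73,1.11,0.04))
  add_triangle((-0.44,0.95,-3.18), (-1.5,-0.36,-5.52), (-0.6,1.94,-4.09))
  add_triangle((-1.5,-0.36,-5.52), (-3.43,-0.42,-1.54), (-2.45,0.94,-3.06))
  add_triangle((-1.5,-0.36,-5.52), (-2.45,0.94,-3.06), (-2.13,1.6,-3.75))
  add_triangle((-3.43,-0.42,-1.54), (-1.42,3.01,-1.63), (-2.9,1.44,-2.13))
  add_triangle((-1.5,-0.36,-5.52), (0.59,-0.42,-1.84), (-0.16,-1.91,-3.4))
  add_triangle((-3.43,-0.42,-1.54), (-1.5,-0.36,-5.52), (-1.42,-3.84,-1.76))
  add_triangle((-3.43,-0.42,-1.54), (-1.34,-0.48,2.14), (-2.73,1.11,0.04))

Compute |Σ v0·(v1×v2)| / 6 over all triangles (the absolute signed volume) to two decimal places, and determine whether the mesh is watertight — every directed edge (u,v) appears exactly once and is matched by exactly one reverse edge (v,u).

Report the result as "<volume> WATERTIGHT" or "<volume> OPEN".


36.38 OPEN

Per-triangle v0·(v1×v2)/6:
  t1: +4.0808
  t2: +1.1428
  t3: +1.4827
  t4: +1.2777
  t5: +1.5772
  t6: +0.6282
  t7: +1.8595
  t8: -2.0405
  t9: -0.3454
  t10: -0.1000
  t11: +0.0979
  t12: -0.4091
  t13: +0.5155
  t14: +3.4499
  t15: -0.0030
  t16: +3.1232
  t17: +0.3165
  t18: +3.6331
  t19: +1.5818
  t20: +0.4885
  t21: +1.4821
  t22: +10.0442
  t23: +2.4922
Σ = +36.3758 → |volume| = 36.38

Directed edges: 69 total; 9 unmatched, e.g. (-2.45,0.94,-3.06)→(-2.9,1.44,-2.13) → open.


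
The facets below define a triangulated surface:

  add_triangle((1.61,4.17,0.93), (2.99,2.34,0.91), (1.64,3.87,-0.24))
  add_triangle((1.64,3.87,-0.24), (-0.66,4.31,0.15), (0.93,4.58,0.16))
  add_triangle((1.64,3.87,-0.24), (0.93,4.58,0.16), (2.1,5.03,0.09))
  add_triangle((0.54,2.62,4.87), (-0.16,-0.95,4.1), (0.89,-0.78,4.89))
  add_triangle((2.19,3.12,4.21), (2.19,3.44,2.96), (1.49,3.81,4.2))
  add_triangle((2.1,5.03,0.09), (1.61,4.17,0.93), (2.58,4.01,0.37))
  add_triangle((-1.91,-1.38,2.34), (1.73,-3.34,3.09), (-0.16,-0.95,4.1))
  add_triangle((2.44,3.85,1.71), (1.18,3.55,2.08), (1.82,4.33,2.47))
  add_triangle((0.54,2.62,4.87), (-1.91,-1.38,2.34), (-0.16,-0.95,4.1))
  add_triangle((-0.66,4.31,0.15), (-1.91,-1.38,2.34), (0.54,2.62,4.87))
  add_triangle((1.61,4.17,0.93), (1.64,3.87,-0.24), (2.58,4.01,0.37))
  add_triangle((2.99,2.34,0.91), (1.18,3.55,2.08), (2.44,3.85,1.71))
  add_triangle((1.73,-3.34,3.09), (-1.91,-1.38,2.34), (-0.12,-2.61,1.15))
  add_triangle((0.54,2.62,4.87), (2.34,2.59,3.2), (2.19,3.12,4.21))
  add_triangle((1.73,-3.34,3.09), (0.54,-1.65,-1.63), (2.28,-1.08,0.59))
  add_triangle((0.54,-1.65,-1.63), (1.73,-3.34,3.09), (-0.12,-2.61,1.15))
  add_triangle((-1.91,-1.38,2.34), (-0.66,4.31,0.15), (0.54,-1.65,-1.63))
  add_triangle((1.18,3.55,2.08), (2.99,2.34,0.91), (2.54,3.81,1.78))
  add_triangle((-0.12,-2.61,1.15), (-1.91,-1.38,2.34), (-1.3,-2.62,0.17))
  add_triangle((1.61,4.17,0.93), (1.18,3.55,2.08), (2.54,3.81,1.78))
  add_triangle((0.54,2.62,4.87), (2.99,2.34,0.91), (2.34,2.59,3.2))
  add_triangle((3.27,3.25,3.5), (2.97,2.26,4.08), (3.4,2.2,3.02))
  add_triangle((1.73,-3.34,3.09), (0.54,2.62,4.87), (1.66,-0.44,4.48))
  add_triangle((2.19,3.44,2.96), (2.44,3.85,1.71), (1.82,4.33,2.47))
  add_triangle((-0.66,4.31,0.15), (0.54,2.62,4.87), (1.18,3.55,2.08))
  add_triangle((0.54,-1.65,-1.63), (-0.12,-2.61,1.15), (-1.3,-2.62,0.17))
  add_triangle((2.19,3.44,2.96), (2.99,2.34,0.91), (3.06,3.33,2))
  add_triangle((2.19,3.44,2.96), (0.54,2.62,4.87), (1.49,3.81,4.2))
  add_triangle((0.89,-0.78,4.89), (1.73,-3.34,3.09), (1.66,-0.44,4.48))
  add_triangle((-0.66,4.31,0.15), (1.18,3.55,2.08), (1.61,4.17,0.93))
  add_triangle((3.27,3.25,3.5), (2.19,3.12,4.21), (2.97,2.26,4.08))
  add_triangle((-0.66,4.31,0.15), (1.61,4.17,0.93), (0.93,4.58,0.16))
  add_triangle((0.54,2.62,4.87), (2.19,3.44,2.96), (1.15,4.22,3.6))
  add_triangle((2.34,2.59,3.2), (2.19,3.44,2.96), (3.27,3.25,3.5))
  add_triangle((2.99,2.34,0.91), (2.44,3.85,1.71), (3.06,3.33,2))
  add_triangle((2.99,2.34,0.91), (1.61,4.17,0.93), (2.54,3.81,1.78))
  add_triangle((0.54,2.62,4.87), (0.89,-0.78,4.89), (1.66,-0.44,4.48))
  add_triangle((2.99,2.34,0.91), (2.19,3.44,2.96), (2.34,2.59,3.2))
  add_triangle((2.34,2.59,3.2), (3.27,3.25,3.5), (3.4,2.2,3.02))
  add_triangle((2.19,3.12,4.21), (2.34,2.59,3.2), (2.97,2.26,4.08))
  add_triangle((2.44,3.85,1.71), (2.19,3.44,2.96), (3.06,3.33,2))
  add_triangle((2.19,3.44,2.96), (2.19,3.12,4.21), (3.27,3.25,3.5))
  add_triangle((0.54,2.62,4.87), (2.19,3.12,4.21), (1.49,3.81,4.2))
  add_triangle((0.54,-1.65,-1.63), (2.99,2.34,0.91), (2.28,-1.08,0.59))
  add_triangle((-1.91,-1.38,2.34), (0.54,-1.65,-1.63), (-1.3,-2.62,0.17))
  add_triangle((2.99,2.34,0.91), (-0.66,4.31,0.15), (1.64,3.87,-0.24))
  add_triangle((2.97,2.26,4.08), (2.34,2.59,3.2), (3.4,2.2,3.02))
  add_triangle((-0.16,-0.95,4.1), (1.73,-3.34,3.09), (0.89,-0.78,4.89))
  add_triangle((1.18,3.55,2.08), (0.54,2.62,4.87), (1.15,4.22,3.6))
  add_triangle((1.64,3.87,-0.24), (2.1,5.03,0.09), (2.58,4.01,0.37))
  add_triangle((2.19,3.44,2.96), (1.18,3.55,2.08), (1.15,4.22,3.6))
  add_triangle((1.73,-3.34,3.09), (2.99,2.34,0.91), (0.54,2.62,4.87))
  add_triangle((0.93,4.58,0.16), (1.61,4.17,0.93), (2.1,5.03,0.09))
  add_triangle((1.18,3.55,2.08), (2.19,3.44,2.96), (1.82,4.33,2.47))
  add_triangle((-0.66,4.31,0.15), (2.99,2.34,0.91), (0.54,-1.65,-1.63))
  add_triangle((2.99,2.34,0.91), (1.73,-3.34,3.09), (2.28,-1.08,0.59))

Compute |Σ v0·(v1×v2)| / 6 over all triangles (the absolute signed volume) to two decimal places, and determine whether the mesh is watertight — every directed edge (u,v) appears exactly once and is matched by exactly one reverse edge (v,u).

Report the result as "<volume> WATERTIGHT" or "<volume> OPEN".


81.96 WATERTIGHT

Per-triangle v0·(v1×v2)/6:
  t1: +1.6390
  t2: +0.4400
  t3: +0.2530
  t4: +2.5923
  t5: +0.9258
  t6: +0.6823
  t7: +4.3205
  t8: +0.0769
  t9: +4.2405
  t10: +8.8966
  t11: -0.7379
  t12: -0.3978
  t13: +2.7190
  t14: +0.1631
  t15: +3.0950
  t16: +2.3648
  t17: +1.9034
  t18: +0.2446
  t19: +1.6794
  t20: +1.0804
  t21: -0.9451
  t22: +0.8126
  t23: -1.5135
  t24: +0.8527
  t25: +4.5941
  t26: +1.4731
  t27: +0.1496
  t28: -0.8069
  t29: +2.2212
  t30: +2.1883
  t31: +1.1669
  t32: +0.9188
  t33: +2.3244
  t34: -0.3901
  t35: +0.5826
  t36: +1.0607
  t37: +2.4158
  t38: +1.2728
  t39: -0.3577
  t40: -0.4919
  t41: +0.8693
  t42: +0.9681
  t43: +1.4576
  t44: +2.4539
  t45: -0.4058
  t46: -2.2300
  t47: -0.6641
  t48: +2.3845
  t49: -0.2779
  t50: +0.2409
  t51: +0.8393
  t52: +13.8142
  t53: +0.6957
  t54: +0.2542
  t55: +3.9534
  t56: +3.9022
Σ = +81.9648 → |volume| = 81.96

Directed edges: 168 total, each appears once with its reverse present → watertight.


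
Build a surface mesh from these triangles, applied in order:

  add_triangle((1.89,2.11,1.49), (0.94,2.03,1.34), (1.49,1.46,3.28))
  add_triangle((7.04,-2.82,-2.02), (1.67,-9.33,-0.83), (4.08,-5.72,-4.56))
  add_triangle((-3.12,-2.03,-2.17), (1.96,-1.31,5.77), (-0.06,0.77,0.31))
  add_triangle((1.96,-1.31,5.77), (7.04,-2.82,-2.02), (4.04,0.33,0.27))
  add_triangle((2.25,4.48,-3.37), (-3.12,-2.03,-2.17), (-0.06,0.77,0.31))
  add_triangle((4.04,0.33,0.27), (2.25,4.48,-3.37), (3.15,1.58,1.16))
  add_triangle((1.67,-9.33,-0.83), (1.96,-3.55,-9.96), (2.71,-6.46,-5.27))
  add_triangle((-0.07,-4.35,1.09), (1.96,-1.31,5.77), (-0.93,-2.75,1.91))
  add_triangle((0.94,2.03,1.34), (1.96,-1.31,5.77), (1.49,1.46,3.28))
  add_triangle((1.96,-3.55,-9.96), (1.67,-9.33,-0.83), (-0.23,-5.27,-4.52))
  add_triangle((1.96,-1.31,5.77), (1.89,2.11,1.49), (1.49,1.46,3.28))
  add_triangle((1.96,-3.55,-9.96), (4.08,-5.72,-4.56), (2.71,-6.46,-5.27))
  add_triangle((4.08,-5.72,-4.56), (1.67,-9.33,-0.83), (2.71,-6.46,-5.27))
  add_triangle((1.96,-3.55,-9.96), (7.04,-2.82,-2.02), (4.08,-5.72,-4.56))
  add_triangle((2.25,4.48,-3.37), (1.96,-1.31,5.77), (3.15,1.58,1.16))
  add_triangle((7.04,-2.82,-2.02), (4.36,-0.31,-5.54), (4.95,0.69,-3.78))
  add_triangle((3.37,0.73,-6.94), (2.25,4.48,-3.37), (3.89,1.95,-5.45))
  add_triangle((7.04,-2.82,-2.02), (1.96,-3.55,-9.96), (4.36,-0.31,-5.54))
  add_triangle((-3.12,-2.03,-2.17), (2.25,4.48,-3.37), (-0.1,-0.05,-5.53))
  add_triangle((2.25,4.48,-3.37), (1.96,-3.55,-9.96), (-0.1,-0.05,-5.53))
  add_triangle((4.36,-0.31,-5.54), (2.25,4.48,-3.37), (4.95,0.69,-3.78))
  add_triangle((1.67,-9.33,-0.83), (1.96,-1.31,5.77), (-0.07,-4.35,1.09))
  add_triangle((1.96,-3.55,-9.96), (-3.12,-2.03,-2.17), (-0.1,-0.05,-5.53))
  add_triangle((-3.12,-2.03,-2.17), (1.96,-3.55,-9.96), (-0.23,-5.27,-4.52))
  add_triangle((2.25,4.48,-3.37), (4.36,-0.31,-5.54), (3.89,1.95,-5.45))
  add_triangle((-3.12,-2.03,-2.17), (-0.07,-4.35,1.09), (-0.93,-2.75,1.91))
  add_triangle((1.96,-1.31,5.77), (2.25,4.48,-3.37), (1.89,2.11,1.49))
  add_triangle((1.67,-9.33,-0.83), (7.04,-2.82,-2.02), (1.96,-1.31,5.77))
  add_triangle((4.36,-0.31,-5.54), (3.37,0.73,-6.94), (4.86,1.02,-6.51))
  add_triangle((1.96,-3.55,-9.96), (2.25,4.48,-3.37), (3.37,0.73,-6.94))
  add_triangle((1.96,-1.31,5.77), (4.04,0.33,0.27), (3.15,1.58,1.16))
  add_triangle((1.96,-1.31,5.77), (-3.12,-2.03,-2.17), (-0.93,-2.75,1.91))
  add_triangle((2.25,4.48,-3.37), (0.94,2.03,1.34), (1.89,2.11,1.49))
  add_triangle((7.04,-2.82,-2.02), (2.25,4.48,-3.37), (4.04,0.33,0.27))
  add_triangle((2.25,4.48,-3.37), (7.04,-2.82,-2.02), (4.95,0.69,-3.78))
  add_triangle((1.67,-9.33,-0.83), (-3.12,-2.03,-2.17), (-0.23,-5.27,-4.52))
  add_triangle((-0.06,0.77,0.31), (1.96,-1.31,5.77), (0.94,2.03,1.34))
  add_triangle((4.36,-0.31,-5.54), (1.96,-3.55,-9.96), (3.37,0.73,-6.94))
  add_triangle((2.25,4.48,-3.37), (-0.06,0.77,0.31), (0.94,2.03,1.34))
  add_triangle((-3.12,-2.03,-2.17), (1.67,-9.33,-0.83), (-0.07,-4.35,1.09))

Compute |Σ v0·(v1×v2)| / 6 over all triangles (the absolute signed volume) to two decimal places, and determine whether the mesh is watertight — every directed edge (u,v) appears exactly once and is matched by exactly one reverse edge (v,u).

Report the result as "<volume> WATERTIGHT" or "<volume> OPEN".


451.40 OPEN

Per-triangle v0·(v1×v2)/6:
  t1: +0.6887
  t2: +32.7615
  t3: +2.3268
  t4: +15.3560
  t5: +2.6278
  t6: +5.8819
  t7: +13.6295
  t8: +5.2481
  t9: -0.1843
  t10: +25.9398
  t11: +2.0492
  t12: +12.8345
  t13: +12.5261
  t14: +34.0555
  t15: +3.8278
  t16: +9.4735
  t17: +4.9569
  t18: +29.7534
  t19: +8.5252
  t20: +16.2661
  t21: +8.8489
  t22: +11.7309
  t23: +13.7897
  t24: +19.2091
  t25: +0.8833
  t26: +4.4530
  t27: +3.0489
  t28: +64.5677
  t29: +2.4017
  t30: +10.4633
  t31: +5.9621
  t32: +1.4779
  t33: +1.9602
  t34: +15.2520
  t35: +6.3551
  t36: +18.3141
  t37: +0.7629
  t38: +11.8503
  t39: +0.9035
  t40: +10.6254
Σ = +451.4036 → |volume| = 451.40

Directed edges: 120 total; 4 unmatched, e.g. (3.89,1.95,-5.45)→(3.37,0.73,-6.94) → open.


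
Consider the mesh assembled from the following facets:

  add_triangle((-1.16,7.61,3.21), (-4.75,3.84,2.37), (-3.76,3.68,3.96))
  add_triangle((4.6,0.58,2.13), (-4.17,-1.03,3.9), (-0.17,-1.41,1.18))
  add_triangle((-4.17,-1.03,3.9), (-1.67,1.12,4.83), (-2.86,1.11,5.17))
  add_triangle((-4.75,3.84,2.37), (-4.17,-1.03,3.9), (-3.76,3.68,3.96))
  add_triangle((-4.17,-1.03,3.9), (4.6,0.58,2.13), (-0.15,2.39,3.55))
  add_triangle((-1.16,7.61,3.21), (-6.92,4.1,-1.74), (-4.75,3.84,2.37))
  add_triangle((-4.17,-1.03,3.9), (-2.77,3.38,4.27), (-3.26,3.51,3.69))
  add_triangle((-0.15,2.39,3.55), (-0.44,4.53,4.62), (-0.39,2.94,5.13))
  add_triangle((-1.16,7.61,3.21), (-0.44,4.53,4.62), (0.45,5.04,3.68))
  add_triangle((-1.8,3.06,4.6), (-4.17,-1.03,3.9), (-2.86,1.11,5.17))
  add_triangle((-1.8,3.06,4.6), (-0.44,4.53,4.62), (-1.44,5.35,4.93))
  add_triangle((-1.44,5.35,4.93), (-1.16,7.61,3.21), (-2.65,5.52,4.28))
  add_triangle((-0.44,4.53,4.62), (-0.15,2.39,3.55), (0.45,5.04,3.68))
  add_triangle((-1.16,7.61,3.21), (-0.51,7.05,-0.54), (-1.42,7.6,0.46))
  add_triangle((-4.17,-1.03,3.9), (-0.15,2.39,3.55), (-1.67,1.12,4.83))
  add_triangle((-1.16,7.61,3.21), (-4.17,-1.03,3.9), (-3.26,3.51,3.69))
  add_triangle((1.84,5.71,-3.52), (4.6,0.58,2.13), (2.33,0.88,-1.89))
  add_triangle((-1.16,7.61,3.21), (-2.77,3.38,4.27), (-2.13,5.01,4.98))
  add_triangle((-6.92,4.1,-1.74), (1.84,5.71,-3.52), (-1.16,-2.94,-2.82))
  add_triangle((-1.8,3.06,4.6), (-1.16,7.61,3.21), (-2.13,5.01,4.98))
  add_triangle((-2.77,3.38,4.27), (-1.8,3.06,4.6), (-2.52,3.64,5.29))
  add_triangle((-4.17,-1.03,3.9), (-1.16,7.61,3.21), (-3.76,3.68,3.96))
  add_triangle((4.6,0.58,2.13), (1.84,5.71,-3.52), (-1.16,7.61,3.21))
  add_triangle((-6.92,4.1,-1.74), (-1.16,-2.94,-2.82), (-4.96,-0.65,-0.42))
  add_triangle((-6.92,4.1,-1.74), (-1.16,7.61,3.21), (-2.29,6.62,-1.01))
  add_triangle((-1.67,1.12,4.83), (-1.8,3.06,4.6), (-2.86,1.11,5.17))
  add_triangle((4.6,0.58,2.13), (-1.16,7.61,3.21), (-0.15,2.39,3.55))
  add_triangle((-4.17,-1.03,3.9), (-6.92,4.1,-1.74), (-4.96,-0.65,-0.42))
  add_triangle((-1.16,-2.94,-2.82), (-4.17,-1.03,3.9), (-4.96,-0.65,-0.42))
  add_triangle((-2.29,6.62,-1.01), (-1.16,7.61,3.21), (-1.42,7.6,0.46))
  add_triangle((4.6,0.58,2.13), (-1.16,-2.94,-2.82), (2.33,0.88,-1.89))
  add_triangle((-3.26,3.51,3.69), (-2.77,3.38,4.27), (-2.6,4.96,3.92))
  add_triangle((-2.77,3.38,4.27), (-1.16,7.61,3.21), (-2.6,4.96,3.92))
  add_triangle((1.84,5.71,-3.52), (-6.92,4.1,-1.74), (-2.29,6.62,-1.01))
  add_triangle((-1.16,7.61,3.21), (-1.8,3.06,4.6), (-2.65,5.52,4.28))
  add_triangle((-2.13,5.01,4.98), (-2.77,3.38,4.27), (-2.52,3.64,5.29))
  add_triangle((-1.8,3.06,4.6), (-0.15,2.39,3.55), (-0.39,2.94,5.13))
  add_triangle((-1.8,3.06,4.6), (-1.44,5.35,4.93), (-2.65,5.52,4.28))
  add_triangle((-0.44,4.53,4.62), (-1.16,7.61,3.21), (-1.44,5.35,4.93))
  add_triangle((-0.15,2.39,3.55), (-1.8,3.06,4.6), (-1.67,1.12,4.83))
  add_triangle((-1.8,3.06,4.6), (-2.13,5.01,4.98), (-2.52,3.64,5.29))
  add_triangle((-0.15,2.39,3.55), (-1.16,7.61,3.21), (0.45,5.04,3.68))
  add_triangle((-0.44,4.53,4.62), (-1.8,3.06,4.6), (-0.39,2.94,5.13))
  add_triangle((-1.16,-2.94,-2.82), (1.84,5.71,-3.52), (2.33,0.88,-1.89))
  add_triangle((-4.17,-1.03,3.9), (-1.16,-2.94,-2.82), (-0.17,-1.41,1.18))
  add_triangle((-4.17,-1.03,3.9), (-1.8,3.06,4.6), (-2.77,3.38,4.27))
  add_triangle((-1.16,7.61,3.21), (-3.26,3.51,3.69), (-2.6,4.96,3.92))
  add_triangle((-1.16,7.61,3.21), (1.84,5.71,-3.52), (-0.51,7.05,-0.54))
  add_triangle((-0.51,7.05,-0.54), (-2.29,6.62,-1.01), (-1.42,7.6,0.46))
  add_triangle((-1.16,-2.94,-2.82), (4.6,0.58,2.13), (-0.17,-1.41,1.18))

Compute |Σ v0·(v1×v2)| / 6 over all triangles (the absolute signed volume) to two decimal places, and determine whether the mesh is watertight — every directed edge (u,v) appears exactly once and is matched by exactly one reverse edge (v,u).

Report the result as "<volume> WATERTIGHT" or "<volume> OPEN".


Per-triangle v0·(v1×v2)/6:
  t1: +9.6740
  t2: +5.7208
  t3: +1.4682
  t4: +8.1833
  t5: +12.1678
  t6: +24.3162
  t7: +3.2257
  t8: +0.2199
  t9: +3.6923
  t10: +2.3956
  t11: +1.6250
  t12: +4.5864
  t13: +0.8797
  t14: +3.1319
  t15: -1.8811
  t16: -2.8551
  t17: +10.5038
  t18: +3.2693
  t19: +36.4906
  t20: +0.8860
  t21: -0.0842
  t22: +4.3732
  t23: +41.7352
  t24: +13.9252
  t25: +24.7227
  t26: +1.7359
  t27: +14.6027
  t28: +17.1423
  t29: +10.8902
  t30: +3.1996
  t31: +7.3850
  t32: +1.1209
  t33: +1.4248
  t34: +20.7704
  t35: -4.2901
  t36: +1.1217
  t37: -0.4843
  t38: +2.5504
  t39: +2.9953
  t40: +1.9932
  t41: +0.5687
  t42: -3.5051
  t43: +2.3019
  t44: +9.2943
  t45: +5.5955
  t46: +4.1477
  t47: +1.1499
  t48: +7.8335
  t49: +2.7320
  t50: +5.1263
Σ = +329.7749 → |volume| = 329.77

Directed edges: 150 total; 6 unmatched, e.g. (-4.75,3.84,2.37)→(-4.17,-1.03,3.9) → open.

329.77 OPEN


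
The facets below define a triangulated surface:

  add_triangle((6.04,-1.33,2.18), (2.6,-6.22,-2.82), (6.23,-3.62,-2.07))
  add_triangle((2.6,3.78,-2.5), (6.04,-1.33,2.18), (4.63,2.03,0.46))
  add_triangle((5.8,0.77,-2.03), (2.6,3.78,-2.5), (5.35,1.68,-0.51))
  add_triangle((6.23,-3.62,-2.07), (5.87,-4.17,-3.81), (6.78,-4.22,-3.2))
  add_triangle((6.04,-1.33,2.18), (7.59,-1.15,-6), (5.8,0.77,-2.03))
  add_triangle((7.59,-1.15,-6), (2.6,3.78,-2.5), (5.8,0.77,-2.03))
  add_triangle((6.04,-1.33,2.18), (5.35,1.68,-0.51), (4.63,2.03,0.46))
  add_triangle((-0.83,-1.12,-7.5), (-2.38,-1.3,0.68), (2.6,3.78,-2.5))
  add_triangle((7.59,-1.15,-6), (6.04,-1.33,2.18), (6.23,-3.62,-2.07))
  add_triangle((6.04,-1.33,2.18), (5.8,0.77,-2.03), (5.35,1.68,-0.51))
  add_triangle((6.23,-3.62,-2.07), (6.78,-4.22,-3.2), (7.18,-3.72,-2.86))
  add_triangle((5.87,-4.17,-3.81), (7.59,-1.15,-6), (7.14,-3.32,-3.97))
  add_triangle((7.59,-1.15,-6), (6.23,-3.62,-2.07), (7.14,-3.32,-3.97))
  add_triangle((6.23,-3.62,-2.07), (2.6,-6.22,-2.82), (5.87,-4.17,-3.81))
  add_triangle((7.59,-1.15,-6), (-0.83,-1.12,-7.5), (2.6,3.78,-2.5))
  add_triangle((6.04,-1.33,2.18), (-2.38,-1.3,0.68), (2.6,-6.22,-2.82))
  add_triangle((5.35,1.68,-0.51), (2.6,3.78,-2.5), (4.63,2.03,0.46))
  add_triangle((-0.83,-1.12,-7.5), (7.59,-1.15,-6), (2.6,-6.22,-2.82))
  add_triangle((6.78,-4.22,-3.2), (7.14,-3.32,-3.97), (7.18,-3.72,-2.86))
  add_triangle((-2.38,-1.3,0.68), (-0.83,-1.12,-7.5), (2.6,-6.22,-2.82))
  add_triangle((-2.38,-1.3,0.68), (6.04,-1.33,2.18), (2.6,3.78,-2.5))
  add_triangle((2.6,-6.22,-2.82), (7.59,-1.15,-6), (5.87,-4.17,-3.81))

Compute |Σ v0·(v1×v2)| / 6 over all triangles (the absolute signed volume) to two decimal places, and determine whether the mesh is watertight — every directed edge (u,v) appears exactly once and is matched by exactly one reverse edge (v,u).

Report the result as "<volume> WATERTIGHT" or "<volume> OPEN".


258.68 OPEN

Per-triangle v0·(v1×v2)/6:
  t1: +16.0458
  t2: -5.2490
  t3: +6.0144
  t4: +0.2052
  t5: +15.8464
  t6: +14.4178
  t7: +4.0089
  t8: +7.7071
  t9: +22.0450
  t10: +6.8331
  t11: +0.5827
  t12: +4.5973
  t13: +2.4153
  t14: +7.5511
  t15: +43.7654
  t16: +15.6508
  t17: +3.5387
  t18: +58.9054
  t19: +1.1795
  t20: +22.8989
  t21: +0.4295
  t22: +9.2927
Σ = +258.6822 → |volume| = 258.68

Directed edges: 66 total; 6 unmatched, e.g. (5.87,-4.17,-3.81)→(6.78,-4.22,-3.2) → open.


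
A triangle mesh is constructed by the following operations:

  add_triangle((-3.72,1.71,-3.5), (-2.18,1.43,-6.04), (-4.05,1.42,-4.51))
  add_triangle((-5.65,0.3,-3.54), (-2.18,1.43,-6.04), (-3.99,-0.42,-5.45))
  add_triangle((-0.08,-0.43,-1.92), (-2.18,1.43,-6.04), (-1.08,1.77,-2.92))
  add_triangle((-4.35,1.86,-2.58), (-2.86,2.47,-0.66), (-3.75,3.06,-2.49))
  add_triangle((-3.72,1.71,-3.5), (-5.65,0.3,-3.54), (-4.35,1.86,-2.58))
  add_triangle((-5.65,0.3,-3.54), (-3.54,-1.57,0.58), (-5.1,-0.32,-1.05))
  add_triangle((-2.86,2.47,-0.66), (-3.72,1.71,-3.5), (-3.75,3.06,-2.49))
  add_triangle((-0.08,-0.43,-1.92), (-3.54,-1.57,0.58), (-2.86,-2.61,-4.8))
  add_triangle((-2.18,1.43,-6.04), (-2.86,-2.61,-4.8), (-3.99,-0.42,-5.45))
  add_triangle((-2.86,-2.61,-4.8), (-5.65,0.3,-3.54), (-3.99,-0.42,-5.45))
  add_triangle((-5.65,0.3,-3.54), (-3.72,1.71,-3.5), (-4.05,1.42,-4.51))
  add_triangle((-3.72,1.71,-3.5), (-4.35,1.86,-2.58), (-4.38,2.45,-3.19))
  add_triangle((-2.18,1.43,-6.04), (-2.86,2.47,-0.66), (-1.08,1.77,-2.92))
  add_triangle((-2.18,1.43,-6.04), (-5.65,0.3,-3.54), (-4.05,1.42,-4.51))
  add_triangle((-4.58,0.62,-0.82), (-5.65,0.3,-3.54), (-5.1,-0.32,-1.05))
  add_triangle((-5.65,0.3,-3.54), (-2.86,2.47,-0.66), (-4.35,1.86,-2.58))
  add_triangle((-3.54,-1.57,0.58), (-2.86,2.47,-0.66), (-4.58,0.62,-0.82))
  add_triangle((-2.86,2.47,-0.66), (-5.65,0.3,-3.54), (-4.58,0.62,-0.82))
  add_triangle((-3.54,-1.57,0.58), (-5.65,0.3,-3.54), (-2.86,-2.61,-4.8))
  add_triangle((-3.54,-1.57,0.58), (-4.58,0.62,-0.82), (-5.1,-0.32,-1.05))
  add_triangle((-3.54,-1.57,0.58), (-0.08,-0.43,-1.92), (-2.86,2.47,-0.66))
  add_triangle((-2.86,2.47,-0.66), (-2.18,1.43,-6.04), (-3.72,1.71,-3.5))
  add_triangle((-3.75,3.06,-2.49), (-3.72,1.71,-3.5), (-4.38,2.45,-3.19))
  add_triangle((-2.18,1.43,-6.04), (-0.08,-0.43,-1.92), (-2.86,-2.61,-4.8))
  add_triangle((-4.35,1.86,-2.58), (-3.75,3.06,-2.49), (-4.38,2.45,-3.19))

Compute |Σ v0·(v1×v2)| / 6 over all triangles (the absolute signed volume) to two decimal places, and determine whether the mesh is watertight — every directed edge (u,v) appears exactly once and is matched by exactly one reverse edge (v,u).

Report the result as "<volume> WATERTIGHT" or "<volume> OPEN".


57.32 OPEN

Per-triangle v0·(v1×v2)/6:
  t1: +1.2779
  t2: +6.4321
  t3: +0.6424
  t4: +1.3347
  t5: +2.0008
  t6: +1.9949
  t7: -0.9388
  t8: -0.3038
  t9: +5.6880
  t10: +5.8826
  t11: +1.4826
  t12: +0.4901
  t13: +2.7861
  t14: +2.8625
  t15: +1.9015
  t16: +1.4188
  t17: +1.6984
  t18: +4.0724
  t19: +12.2565
  t20: +1.1503
  t21: -4.5265
  t22: +3.3961
  t23: +0.4902
  t24: +3.3158
  t25: +0.5141
Σ = +57.3198 → |volume| = 57.32

Directed edges: 75 total; 3 unmatched, e.g. (-1.08,1.77,-2.92)→(-0.08,-0.43,-1.92) → open.


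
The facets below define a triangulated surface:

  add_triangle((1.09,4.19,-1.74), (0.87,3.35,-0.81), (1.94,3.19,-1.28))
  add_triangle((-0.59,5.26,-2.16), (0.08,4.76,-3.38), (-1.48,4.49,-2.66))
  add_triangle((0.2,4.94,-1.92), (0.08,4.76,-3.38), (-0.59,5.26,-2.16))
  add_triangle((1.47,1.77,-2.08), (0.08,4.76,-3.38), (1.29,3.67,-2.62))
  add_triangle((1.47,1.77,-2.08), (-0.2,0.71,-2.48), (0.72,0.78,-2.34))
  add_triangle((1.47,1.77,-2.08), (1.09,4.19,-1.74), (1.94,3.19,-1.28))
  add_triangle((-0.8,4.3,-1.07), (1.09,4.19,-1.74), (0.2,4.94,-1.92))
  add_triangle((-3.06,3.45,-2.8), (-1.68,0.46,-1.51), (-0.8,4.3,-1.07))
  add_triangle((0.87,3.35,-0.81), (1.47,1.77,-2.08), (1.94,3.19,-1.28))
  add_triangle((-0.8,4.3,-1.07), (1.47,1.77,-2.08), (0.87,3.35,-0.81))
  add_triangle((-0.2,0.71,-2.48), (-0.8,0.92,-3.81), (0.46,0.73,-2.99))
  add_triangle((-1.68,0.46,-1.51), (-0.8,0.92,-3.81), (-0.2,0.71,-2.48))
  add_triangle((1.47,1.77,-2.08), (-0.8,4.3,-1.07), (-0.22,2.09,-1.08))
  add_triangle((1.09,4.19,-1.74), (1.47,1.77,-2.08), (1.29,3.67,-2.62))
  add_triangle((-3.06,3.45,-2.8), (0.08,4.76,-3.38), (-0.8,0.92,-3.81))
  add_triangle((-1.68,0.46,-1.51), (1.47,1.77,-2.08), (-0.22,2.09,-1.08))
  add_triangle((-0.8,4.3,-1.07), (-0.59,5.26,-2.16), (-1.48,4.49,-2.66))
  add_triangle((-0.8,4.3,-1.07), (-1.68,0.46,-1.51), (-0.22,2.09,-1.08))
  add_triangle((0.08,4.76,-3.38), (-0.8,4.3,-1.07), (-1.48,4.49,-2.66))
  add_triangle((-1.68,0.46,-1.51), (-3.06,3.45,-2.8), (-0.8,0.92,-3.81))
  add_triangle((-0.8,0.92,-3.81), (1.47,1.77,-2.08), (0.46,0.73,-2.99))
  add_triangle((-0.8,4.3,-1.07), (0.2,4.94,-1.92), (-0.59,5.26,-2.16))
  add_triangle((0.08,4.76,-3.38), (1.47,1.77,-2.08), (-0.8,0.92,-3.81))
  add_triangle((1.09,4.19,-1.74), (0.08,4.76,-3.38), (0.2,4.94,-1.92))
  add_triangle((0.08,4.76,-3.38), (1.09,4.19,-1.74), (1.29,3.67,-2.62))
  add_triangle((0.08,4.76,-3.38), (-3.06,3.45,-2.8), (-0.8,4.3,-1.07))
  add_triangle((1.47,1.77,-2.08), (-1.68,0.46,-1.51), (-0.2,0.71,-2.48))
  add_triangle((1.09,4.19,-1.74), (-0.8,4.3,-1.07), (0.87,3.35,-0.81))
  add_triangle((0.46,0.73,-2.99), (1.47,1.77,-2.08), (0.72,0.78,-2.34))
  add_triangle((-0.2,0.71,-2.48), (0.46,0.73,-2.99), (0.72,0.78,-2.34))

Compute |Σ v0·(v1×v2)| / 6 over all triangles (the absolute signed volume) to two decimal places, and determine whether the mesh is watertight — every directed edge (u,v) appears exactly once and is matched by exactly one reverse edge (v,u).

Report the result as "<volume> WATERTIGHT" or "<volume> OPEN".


Per-triangle v0·(v1×v2)/6:
  t1: +0.4506
  t2: +1.6593
  t3: +1.0007
  t4: +0.7861
  t5: -0.3666
  t6: +1.0742
  t7: +0.3662
  t8: -0.2000
  t9: -0.7383
  t10: -1.7850
  t11: -0.0752
  t12: -0.1156
  t13: -0.5236
  t14: +0.4577
  t15: +7.5819
  t16: -1.3964
  t17: +0.8229
  t18: -0.8087
  t19: -2.0819
  t20: +2.2510
  t21: +0.8660
  t22: +0.4902
  t23: +4.1394
  t24: +1.1697
  t25: +1.2150
  t26: +5.1484
  t27: -0.7752
  t28: +0.7779
  t29: +0.1068
  t30: -0.0792
Σ = +21.4184 → |volume| = 21.42

Directed edges: 90 total, each appears once with its reverse present → watertight.

21.42 WATERTIGHT


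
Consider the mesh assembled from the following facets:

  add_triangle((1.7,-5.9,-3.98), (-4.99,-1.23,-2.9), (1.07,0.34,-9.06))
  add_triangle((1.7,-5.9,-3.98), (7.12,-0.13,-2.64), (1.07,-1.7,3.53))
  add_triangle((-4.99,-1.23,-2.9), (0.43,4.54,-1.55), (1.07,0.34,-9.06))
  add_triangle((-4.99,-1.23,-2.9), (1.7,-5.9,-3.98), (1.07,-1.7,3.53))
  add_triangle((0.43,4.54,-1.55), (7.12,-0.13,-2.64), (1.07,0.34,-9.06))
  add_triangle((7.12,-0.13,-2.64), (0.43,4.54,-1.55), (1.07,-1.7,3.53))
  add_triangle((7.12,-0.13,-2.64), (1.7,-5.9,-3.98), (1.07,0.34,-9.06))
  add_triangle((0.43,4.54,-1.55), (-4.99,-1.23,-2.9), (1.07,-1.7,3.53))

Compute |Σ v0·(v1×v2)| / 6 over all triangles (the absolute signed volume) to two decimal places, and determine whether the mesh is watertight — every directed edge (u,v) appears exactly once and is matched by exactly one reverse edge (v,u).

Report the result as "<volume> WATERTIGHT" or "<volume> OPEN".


Per-triangle v0·(v1×v2)/6:
  t1: +51.1964
  t2: +34.0275
  t3: +35.5888
  t4: +23.3969
  t5: +46.1604
  t6: +18.4188
  t7: +61.7644
  t8: +7.7846
Σ = +278.3378 → |volume| = 278.34

Directed edges: 24 total, each appears once with its reverse present → watertight.

278.34 WATERTIGHT
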